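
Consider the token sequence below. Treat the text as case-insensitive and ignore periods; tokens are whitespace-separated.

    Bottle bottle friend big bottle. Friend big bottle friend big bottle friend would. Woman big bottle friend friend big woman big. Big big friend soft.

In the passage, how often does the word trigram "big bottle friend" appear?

Scanning the 23 overlapping trigram windows for "big bottle friend":
  position 4–6: big bottle friend
  position 7–9: big bottle friend
  position 10–12: big bottle friend
  position 15–17: big bottle friend

4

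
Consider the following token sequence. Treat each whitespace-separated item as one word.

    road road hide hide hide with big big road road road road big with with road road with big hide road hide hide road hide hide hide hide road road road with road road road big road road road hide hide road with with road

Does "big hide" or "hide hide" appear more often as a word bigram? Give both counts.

"big hide": 1 occurrence
"hide hide": 7 occurrences

"hide hide" (7 vs 1)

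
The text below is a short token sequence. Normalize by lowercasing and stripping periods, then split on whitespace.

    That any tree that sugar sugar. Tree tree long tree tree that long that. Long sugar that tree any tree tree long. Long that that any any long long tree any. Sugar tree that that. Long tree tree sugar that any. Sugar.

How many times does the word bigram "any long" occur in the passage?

1

Scanning the 41 overlapping bigram windows for "any long":
  position 27–28: any long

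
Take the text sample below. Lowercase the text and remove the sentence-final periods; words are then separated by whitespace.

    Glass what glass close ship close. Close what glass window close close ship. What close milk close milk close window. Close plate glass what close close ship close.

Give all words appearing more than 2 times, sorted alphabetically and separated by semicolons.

Unigram counts meeting the condition (more than 2 times):
  close: 12
  glass: 4
  ship: 3
  what: 4

close; glass; ship; what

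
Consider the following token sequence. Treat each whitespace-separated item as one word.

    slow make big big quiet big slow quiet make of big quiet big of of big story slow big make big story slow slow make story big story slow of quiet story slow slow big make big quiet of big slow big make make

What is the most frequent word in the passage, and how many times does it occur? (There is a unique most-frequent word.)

Unigram frequencies (highest first):
  big: 13
  slow: 9
  make: 7
  quiet: 5
  of: 5
  story: 5

"big", 13 times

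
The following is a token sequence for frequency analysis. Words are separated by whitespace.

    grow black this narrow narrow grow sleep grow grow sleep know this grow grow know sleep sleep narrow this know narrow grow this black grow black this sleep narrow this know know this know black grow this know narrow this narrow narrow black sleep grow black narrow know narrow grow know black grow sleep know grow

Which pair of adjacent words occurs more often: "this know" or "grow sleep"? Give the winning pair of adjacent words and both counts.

"this know": 4 occurrences
"grow sleep": 3 occurrences

"this know" (4 vs 3)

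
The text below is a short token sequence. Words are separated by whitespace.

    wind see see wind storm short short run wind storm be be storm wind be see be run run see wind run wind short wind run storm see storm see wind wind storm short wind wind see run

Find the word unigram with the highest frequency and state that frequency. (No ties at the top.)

Unigram frequencies (highest first):
  wind: 11
  see: 7
  storm: 6
  run: 6
  short: 4
  be: 4

"wind", 11 times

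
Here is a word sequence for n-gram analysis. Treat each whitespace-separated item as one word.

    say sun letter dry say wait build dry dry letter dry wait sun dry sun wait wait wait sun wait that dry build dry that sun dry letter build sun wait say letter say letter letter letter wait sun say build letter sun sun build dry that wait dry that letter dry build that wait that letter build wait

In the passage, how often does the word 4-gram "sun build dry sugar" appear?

0

Scanning the 56 overlapping 4-gram windows for "sun build dry sugar":
  (none found)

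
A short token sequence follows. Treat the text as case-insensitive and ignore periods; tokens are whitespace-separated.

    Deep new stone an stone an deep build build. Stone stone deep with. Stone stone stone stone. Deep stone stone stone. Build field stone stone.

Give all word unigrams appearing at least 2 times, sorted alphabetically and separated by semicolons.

an; build; deep; stone

Unigram counts meeting the condition (at least 2 times):
  an: 2
  build: 3
  deep: 4
  stone: 13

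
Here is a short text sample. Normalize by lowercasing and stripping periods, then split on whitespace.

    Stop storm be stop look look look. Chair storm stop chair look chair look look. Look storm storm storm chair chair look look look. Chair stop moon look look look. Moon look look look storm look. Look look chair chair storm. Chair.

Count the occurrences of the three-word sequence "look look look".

6

Scanning the 40 overlapping trigram windows for "look look look":
  position 5–7: look look look
  position 14–16: look look look
  position 22–24: look look look
  position 28–30: look look look
  position 32–34: look look look
  position 36–38: look look look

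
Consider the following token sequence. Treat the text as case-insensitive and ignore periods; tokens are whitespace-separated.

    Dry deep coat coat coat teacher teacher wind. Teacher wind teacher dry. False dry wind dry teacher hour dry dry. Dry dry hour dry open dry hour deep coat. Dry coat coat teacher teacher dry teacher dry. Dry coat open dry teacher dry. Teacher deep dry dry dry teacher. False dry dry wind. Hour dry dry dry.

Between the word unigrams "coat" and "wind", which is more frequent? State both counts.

"coat" (7 vs 4)

"coat": 7 occurrences
"wind": 4 occurrences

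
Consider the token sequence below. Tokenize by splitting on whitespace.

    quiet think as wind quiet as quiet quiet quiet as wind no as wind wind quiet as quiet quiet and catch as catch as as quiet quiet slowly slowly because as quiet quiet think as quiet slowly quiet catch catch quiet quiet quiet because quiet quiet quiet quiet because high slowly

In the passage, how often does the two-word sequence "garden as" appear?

Scanning the 50 overlapping bigram windows for "garden as":
  (none found)

0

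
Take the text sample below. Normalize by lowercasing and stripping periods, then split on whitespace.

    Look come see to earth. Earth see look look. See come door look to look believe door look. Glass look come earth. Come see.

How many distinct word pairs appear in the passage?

20

24 tokens → 23 bigram windows in total.
Repeated bigrams (each contributes count−1 duplicates):
  come see: 2
  door look: 2
  look come: 2
3 duplicate windows → 23 − 3 = 20 distinct.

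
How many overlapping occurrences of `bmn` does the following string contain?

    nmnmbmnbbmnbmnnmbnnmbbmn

Sliding a length-3 window over the 24 characters (22 positions):
  position 5–7: bmn
  position 9–11: bmn
  position 12–14: bmn
  position 22–24: bmn

4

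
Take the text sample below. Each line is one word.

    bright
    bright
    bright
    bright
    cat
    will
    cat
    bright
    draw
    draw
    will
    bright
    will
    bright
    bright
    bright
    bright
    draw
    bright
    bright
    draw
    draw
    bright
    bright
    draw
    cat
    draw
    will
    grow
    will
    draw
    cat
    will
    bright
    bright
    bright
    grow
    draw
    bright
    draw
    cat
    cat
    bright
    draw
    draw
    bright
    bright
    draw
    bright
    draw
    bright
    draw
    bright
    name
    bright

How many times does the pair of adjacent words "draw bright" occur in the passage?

Scanning the 54 overlapping bigram windows for "draw bright":
  position 18–19: draw bright
  position 22–23: draw bright
  position 38–39: draw bright
  position 45–46: draw bright
  position 48–49: draw bright
  position 50–51: draw bright
  position 52–53: draw bright

7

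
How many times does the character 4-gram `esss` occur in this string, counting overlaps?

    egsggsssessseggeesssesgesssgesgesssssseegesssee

Sliding a length-4 window over the 47 characters (44 positions):
  position 9–12: esss
  position 17–20: esss
  position 24–27: esss
  position 32–35: esss
  position 42–45: esss

5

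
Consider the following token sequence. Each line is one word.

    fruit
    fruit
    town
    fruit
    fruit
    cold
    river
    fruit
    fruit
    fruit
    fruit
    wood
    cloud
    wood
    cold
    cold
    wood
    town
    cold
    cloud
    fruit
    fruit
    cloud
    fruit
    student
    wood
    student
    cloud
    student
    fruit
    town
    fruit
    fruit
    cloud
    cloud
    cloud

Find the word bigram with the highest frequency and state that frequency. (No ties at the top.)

Bigram frequencies (highest first):
  fruit fruit: 7
  fruit town: 2
  town fruit: 2
  cloud fruit: 2
  fruit cloud: 2
  cloud cloud: 2
  … (18 more, each ≤ 1)

"fruit fruit", 7 times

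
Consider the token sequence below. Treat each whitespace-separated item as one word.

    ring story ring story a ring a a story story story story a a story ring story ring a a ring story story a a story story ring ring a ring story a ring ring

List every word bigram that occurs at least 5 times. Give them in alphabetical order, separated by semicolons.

Bigram counts meeting the condition (at least 5 times):
  ring story: 5
  story story: 5

ring story; story story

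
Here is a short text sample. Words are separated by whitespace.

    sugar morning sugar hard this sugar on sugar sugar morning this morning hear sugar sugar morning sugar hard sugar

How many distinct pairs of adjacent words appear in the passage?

19 tokens → 18 bigram windows in total.
Repeated bigrams (each contributes count−1 duplicates):
  sugar morning: 3
  morning sugar: 2
  sugar hard: 2
  sugar sugar: 2
5 duplicate windows → 18 − 5 = 13 distinct.

13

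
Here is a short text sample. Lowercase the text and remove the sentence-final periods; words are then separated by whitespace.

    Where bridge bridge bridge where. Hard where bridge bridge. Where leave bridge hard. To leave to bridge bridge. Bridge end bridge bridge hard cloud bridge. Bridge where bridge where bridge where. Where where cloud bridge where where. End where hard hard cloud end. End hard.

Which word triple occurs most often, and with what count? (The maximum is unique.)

"bridge bridge where", 3 times

Trigram frequencies (highest first):
  bridge bridge where: 3
  where bridge bridge: 2
  bridge bridge bridge: 2
  bridge where bridge: 2
  where bridge where: 2
  bridge where where: 2
  … (30 more, each ≤ 1)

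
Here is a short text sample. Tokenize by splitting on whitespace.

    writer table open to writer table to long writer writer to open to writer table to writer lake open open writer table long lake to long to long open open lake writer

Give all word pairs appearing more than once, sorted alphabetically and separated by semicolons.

open open; open to; table to; to long; to writer; writer table

Bigram counts meeting the condition (more than once):
  open open: 2
  open to: 2
  table to: 2
  to long: 3
  to writer: 3
  writer table: 4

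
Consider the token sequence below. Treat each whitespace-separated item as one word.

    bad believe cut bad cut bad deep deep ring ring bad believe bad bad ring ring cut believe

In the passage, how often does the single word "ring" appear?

4

Scanning the 18 tokens for "ring":
  position 9: ring
  position 10: ring
  position 15: ring
  position 16: ring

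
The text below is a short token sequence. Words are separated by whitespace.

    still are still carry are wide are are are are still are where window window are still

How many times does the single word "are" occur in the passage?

Scanning the 17 tokens for "are":
  position 2: are
  position 5: are
  position 7: are
  position 8: are
  position 9: are
  position 10: are
  position 12: are
  position 16: are

8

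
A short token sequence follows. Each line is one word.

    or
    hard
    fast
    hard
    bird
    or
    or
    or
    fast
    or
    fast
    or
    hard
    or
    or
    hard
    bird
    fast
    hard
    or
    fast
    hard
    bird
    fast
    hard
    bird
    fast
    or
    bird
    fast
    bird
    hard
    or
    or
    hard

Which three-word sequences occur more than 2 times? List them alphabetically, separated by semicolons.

fast hard bird; hard bird fast

Trigram counts meeting the condition (more than 2 times):
  fast hard bird: 3
  hard bird fast: 3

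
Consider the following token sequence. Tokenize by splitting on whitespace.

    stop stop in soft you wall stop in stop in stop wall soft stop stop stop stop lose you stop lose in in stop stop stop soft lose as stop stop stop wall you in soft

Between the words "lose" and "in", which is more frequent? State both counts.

"lose": 3 occurrences
"in": 6 occurrences

"in" (6 vs 3)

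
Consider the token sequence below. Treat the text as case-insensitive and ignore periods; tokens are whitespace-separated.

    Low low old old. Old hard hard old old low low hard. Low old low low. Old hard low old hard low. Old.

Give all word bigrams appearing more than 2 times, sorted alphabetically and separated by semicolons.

Bigram counts meeting the condition (more than 2 times):
  hard low: 3
  low low: 3
  low old: 5
  old hard: 3
  old old: 3

hard low; low low; low old; old hard; old old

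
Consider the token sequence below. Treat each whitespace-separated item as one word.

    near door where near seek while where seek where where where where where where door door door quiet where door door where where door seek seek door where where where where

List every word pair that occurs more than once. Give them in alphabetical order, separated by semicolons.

door door; door where; where door; where where

Bigram counts meeting the condition (more than once):
  door door: 3
  door where: 3
  where door: 3
  where where: 9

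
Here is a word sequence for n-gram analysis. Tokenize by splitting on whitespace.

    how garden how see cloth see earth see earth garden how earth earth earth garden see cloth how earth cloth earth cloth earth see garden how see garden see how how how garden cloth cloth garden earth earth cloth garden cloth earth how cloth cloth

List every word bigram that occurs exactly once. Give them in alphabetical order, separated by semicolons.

Bigram counts meeting the condition (exactly once):
  cloth how: 1
  cloth see: 1
  earth how: 1
  garden earth: 1
  how cloth: 1
  see how: 1

cloth how; cloth see; earth how; garden earth; how cloth; see how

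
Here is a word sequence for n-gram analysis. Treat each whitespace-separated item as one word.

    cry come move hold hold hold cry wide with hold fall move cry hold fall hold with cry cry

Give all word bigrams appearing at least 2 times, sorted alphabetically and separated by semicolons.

hold fall; hold hold

Bigram counts meeting the condition (at least 2 times):
  hold fall: 2
  hold hold: 2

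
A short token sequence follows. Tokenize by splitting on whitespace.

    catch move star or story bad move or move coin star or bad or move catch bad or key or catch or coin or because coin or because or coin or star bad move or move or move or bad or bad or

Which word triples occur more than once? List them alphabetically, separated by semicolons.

bad move or; coin or because; move or move; or bad or; or coin or; or move or

Trigram counts meeting the condition (more than once):
  bad move or: 2
  coin or because: 2
  move or move: 3
  or bad or: 3
  or coin or: 2
  or move or: 2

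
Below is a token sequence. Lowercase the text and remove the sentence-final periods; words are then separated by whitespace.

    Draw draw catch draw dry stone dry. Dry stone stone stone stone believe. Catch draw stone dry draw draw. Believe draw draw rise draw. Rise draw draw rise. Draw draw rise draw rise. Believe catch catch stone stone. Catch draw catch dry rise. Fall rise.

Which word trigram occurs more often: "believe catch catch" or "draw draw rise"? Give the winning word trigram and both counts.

"draw draw rise" (3 vs 1)

"believe catch catch": 1 occurrence
"draw draw rise": 3 occurrences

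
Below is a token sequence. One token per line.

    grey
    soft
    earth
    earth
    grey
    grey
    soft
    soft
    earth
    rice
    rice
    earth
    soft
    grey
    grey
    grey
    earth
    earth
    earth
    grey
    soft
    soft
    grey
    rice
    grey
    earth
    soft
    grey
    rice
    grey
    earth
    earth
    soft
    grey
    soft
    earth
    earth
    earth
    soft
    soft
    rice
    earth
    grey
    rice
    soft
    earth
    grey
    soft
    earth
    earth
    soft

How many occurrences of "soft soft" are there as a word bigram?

Scanning the 50 overlapping bigram windows for "soft soft":
  position 7–8: soft soft
  position 21–22: soft soft
  position 39–40: soft soft

3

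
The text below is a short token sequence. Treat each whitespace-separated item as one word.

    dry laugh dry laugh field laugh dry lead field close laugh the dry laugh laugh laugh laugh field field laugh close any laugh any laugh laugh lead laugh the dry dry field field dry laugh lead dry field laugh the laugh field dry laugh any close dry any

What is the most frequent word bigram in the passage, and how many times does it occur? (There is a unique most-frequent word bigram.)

Bigram frequencies (highest first):
  dry laugh: 5
  laugh laugh: 4
  laugh field: 3
  field laugh: 3
  laugh the: 3
  laugh dry: 2
  … (20 more, each ≤ 2)

"dry laugh", 5 times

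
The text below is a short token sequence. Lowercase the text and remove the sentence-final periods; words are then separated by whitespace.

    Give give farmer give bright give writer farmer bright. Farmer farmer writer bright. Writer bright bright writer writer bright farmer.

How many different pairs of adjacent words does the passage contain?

15

20 tokens → 19 bigram windows in total.
Repeated bigrams (each contributes count−1 duplicates):
  writer bright: 3
  bright farmer: 2
  bright writer: 2
4 duplicate windows → 19 − 4 = 15 distinct.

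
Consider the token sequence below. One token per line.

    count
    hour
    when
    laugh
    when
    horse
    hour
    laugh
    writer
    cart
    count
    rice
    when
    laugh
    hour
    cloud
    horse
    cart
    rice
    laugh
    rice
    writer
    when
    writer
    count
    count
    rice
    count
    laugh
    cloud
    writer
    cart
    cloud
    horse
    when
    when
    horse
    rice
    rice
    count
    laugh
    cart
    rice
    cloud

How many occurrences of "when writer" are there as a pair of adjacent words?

Scanning the 43 overlapping bigram windows for "when writer":
  position 23–24: when writer

1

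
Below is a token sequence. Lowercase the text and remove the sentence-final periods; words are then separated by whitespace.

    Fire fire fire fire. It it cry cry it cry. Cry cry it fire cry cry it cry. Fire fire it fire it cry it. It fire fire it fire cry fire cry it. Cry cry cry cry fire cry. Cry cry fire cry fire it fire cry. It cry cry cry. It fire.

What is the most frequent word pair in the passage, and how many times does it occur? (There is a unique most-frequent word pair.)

Bigram frequencies (highest first):
  cry cry: 11
  cry it: 7
  it cry: 6
  it fire: 6
  fire cry: 6
  fire fire: 5
  … (3 more, each ≤ 5)

"cry cry", 11 times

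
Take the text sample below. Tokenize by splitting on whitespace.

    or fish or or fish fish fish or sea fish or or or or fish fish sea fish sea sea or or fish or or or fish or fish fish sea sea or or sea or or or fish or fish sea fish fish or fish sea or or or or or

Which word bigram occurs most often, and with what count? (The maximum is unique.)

Bigram frequencies (highest first):
  or or: 14
  or fish: 9
  fish or: 7
  fish fish: 5
  fish sea: 5
  sea or: 4
  … (3 more, each ≤ 3)

"or or", 14 times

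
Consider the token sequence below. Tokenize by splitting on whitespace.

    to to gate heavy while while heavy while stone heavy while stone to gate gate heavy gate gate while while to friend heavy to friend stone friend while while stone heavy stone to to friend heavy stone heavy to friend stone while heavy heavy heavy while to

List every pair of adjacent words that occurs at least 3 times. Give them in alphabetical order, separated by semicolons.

Bigram counts meeting the condition (at least 3 times):
  heavy while: 4
  stone heavy: 3
  to friend: 4
  while stone: 3
  while while: 3

heavy while; stone heavy; to friend; while stone; while while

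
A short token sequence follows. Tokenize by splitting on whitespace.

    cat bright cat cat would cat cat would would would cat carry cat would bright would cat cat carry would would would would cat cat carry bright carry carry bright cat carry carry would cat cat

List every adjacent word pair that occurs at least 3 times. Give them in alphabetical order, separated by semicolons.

cat carry; cat cat; cat would; would cat; would would

Bigram counts meeting the condition (at least 3 times):
  cat carry: 4
  cat cat: 5
  cat would: 3
  would cat: 5
  would would: 5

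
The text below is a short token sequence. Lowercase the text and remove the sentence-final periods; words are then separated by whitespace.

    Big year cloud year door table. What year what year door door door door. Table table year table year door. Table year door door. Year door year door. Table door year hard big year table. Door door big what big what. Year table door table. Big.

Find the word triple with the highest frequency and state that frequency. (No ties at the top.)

"year door table", 3 times

Trigram frequencies (highest first):
  year door table: 3
  year door door: 2
  door door door: 2
  table year door: 2
  door year door: 2
  year table door: 2
  … (31 more, each ≤ 1)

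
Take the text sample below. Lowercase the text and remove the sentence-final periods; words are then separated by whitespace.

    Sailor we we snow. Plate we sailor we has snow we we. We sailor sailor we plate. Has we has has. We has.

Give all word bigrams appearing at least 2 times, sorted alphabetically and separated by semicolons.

has we; sailor we; we has; we sailor; we we

Bigram counts meeting the condition (at least 2 times):
  has we: 2
  sailor we: 3
  we has: 3
  we sailor: 2
  we we: 3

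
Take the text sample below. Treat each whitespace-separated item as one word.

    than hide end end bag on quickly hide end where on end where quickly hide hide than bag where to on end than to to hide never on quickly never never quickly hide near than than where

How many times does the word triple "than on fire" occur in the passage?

Scanning the 35 overlapping trigram windows for "than on fire":
  (none found)

0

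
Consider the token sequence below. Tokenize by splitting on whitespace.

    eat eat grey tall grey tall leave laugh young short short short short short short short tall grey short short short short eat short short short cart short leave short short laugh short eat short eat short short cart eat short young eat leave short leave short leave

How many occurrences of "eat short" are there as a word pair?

Scanning the 47 overlapping bigram windows for "eat short":
  position 23–24: eat short
  position 34–35: eat short
  position 36–37: eat short
  position 40–41: eat short

4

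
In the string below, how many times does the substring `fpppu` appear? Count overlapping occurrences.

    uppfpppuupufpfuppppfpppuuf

Sliding a length-5 window over the 26 characters (22 positions):
  position 4–8: fpppu
  position 20–24: fpppu

2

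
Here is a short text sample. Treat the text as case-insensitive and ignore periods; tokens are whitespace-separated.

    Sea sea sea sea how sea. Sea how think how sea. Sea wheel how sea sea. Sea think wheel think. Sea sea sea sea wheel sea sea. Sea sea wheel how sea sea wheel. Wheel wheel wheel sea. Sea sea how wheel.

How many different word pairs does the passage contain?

14

42 tokens → 41 bigram windows in total.
Repeated bigrams (each contributes count−1 duplicates):
  sea sea: 16
  how sea: 4
  sea wheel: 4
  sea how: 3
  wheel wheel: 3
  wheel how: 2
  wheel sea: 2
27 duplicate windows → 41 − 27 = 14 distinct.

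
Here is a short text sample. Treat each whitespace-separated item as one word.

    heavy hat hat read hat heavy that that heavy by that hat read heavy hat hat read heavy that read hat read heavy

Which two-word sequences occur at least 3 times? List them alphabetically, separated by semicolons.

Bigram counts meeting the condition (at least 3 times):
  hat read: 4
  read heavy: 3

hat read; read heavy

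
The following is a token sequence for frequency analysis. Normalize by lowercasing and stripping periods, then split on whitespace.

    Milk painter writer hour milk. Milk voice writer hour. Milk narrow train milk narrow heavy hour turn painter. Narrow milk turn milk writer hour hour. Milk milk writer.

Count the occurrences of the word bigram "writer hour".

3

Scanning the 27 overlapping bigram windows for "writer hour":
  position 3–4: writer hour
  position 8–9: writer hour
  position 23–24: writer hour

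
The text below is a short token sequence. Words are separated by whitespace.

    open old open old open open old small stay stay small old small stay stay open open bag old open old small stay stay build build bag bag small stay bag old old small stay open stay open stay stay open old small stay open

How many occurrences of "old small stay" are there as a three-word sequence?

5

Scanning the 43 overlapping trigram windows for "old small stay":
  position 7–9: old small stay
  position 12–14: old small stay
  position 21–23: old small stay
  position 33–35: old small stay
  position 42–44: old small stay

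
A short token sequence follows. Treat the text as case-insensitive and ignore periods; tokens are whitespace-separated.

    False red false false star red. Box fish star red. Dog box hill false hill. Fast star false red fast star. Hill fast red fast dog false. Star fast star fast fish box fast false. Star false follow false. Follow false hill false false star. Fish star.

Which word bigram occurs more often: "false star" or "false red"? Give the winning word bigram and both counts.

"false star" (4 vs 2)

"false star": 4 occurrences
"false red": 2 occurrences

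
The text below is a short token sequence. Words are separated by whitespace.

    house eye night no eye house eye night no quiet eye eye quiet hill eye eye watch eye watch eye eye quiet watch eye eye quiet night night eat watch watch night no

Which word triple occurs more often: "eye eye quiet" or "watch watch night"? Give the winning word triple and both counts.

"eye eye quiet": 3 occurrences
"watch watch night": 1 occurrence

"eye eye quiet" (3 vs 1)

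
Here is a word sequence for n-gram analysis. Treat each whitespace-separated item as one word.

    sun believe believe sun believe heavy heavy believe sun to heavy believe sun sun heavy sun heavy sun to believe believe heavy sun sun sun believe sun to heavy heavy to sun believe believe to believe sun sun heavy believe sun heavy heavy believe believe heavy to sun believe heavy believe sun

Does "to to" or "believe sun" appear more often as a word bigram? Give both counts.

"believe sun" (7 vs 0)

"to to": 0 occurrences
"believe sun": 7 occurrences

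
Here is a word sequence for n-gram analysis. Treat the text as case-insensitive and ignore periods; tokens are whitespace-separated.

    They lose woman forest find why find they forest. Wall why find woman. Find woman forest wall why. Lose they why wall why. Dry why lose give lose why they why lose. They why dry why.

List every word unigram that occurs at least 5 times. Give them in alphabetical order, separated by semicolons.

Unigram counts meeting the condition (at least 5 times):
  lose: 5
  they: 5
  why: 10

lose; they; why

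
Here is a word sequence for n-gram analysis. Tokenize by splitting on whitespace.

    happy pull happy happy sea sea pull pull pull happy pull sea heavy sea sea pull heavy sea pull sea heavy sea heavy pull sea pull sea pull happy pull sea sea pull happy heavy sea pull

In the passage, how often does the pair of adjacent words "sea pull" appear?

Scanning the 36 overlapping bigram windows for "sea pull":
  position 6–7: sea pull
  position 15–16: sea pull
  position 18–19: sea pull
  position 25–26: sea pull
  position 27–28: sea pull
  position 32–33: sea pull
  position 36–37: sea pull

7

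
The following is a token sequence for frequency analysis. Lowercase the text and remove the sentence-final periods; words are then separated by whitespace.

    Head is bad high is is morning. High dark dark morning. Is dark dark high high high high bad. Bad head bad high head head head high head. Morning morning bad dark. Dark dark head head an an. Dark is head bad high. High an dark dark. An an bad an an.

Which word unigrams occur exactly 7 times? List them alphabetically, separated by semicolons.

an; bad

Unigram counts meeting the condition (exactly 7 times):
  an: 7
  bad: 7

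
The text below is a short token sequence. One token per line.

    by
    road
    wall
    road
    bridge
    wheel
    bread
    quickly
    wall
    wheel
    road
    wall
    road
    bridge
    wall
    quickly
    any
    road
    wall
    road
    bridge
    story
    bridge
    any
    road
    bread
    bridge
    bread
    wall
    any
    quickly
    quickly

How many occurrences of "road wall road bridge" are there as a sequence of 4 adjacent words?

3

Scanning the 29 overlapping 4-gram windows for "road wall road bridge":
  position 2–5: road wall road bridge
  position 11–14: road wall road bridge
  position 18–21: road wall road bridge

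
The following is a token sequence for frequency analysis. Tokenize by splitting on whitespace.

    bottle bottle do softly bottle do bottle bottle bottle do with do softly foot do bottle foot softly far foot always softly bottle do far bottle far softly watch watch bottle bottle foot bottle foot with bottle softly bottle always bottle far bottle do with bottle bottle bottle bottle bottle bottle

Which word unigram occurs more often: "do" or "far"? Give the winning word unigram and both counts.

"do": 7 occurrences
"far": 4 occurrences

"do" (7 vs 4)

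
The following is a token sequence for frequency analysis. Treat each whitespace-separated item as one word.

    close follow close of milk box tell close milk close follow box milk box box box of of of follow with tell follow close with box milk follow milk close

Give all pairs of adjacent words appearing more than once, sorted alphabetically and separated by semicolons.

Bigram counts meeting the condition (more than once):
  box box: 2
  box milk: 2
  close follow: 2
  follow close: 2
  milk box: 2
  milk close: 2
  of of: 2

box box; box milk; close follow; follow close; milk box; milk close; of of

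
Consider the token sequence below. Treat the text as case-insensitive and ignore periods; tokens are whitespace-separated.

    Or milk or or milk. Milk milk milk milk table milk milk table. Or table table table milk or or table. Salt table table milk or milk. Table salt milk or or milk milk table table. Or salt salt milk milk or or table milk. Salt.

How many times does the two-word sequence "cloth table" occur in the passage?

Scanning the 45 overlapping bigram windows for "cloth table":
  (none found)

0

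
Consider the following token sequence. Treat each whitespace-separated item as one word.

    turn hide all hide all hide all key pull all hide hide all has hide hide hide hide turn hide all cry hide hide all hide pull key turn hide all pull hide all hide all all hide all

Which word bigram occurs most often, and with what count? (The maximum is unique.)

"hide all", 10 times

Bigram frequencies (highest first):
  hide all: 10
  all hide: 6
  hide hide: 5
  turn hide: 3
  all key: 1
  key pull: 1
  … (12 more, each ≤ 1)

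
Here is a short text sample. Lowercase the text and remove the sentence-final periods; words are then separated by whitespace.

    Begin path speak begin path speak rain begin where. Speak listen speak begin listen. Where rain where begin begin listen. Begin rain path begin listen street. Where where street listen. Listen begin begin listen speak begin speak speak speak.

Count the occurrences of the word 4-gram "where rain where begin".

Scanning the 36 overlapping 4-gram windows for "where rain where begin":
  position 15–18: where rain where begin

1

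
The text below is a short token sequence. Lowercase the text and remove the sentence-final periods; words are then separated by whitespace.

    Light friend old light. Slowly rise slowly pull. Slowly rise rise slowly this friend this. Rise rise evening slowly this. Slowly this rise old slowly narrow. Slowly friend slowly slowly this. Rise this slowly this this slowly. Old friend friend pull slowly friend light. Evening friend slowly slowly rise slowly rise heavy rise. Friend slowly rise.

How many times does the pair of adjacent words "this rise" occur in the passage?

3

Scanning the 55 overlapping bigram windows for "this rise":
  position 15–16: this rise
  position 22–23: this rise
  position 31–32: this rise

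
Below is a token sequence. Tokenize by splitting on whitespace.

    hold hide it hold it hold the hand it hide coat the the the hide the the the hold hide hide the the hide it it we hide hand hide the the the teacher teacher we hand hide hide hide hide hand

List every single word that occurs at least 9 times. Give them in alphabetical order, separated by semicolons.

hide; the

Unigram counts meeting the condition (at least 9 times):
  hide: 12
  the: 12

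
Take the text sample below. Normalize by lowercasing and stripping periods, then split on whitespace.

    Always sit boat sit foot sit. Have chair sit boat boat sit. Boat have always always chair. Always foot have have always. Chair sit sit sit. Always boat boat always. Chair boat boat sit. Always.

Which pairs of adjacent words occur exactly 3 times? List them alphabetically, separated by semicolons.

Bigram counts meeting the condition (exactly 3 times):
  always chair: 3
  boat boat: 3
  boat sit: 3
  sit boat: 3

always chair; boat boat; boat sit; sit boat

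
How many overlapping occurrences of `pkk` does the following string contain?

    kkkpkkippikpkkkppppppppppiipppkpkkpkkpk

Sliding a length-3 window over the 39 characters (37 positions):
  position 4–6: pkk
  position 12–14: pkk
  position 32–34: pkk
  position 35–37: pkk

4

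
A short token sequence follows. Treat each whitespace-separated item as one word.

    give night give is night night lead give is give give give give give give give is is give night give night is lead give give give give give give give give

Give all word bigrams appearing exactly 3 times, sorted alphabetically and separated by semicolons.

give is; give night

Bigram counts meeting the condition (exactly 3 times):
  give is: 3
  give night: 3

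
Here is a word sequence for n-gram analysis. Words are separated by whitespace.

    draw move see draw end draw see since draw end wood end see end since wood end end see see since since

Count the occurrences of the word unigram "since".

Scanning the 22 tokens for "since":
  position 8: since
  position 15: since
  position 21: since
  position 22: since

4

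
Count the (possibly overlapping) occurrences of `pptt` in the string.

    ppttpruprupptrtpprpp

1

Sliding a length-4 window over the 20 characters (17 positions):
  position 1–4: pptt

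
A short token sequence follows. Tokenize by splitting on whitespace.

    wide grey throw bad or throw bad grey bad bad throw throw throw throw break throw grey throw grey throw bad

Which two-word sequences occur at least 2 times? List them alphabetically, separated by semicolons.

grey throw; throw bad; throw grey; throw throw

Bigram counts meeting the condition (at least 2 times):
  grey throw: 3
  throw bad: 3
  throw grey: 2
  throw throw: 3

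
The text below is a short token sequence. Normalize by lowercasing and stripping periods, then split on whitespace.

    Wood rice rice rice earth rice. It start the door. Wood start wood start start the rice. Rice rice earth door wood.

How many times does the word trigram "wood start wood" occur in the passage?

1

Scanning the 20 overlapping trigram windows for "wood start wood":
  position 11–13: wood start wood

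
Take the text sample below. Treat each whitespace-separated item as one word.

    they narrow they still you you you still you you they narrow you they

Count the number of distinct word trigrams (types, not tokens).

14 tokens → 12 trigram windows in total.
Repeated trigrams (each contributes count−1 duplicates):
  still you you: 2
1 duplicate windows → 12 − 1 = 11 distinct.

11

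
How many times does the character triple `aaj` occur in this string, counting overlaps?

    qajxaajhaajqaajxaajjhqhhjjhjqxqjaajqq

Sliding a length-3 window over the 37 characters (35 positions):
  position 5–7: aaj
  position 9–11: aaj
  position 13–15: aaj
  position 17–19: aaj
  position 33–35: aaj

5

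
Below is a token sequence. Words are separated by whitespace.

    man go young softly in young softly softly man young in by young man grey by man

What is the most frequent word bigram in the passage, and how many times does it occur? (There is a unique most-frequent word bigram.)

Bigram frequencies (highest first):
  young softly: 2
  man go: 1
  go young: 1
  softly in: 1
  in young: 1
  softly softly: 1
  … (9 more, each ≤ 1)

"young softly", 2 times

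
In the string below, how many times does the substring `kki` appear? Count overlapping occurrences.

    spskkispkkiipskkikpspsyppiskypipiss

3

Sliding a length-3 window over the 35 characters (33 positions):
  position 4–6: kki
  position 9–11: kki
  position 15–17: kki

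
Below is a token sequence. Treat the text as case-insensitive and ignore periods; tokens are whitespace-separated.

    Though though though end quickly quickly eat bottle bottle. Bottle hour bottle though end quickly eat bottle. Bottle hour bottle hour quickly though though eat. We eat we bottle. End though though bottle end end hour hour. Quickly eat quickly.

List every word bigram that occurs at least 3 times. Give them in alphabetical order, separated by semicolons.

bottle bottle; bottle hour; quickly eat; though though

Bigram counts meeting the condition (at least 3 times):
  bottle bottle: 3
  bottle hour: 3
  quickly eat: 3
  though though: 4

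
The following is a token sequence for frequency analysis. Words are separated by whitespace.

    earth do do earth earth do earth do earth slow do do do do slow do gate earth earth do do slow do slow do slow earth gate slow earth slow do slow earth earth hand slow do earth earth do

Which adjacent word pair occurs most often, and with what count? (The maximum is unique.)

"slow do", 6 times

Bigram frequencies (highest first):
  slow do: 6
  earth do: 5
  do do: 5
  do slow: 5
  do earth: 4
  earth earth: 4
  … (8 more, each ≤ 3)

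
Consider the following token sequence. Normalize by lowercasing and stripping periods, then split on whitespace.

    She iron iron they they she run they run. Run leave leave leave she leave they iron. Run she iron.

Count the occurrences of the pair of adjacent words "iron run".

1

Scanning the 19 overlapping bigram windows for "iron run":
  position 17–18: iron run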